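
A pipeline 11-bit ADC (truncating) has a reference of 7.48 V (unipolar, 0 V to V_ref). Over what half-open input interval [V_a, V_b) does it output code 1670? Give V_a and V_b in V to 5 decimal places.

[6.09941 V, 6.10307 V)

LSB = 7.48/2^11 = 3.652 mV.
V_a = V_low + 1670·LSB = 6.09941 V; V_b = V_low + 1671·LSB = 6.10307 V.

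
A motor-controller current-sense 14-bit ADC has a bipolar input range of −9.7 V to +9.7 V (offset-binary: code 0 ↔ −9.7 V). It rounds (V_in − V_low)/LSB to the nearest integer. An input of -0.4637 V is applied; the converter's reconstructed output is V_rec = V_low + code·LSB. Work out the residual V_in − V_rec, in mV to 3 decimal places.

One LSB is 19.4 V / 16384 = 1.184 mV.
(-0.4637 − (−9.7))/0.00118408 = 7800.3886; round gives code 7800.
Code 7800 maps back to (−9.7) + 7800×0.00118408 V = -0.46416016 V.
Difference: 0.000460156 V → 0.460 mV.

0.460 mV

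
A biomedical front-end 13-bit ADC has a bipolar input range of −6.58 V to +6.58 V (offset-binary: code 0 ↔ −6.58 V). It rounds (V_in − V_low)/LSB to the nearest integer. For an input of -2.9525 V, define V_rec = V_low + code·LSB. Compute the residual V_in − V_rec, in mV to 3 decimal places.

LSB = 13.16/2^13 = 1.606 mV.
(V_in − V_low)/LSB = (-2.9525 − (−6.58))/0.00160645 = 2258.0912 → code 2258 (round).
Reconstructed: -2.9526465 V.
Difference: 0.000146484 V → 0.146 mV.

0.146 mV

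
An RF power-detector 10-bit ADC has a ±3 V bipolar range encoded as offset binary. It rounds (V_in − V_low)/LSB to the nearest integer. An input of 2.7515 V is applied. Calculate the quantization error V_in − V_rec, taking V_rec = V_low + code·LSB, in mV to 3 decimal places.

One LSB is 6 V / 1024 = 5.859 mV.
(2.7515 − (−3))/0.00585938 = 981.5893; round gives code 982.
Code 982 maps back to (−3) + 982×0.00585938 V = 2.7539062 V.
V_in − V_rec = -0.00240625 V = -2.406 mV.

-2.406 mV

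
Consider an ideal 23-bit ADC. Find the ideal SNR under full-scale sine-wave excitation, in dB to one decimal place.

SNR ≈ 6.02·N + 1.76 dB = 6.02·23 + 1.76 = 140.22 dB.

140.2 dB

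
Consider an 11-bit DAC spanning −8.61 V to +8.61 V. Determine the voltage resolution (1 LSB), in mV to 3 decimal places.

8.408 mV

Full-scale span = 17.22 V.
LSB = 17.22 / 2^11 = 17.22 / 2048 = 0.0084082 V = 8.408 mV.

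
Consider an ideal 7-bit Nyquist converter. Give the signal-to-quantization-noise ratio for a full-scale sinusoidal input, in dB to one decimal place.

43.9 dB

SNR ≈ 6.02·N + 1.76 dB = 6.02·7 + 1.76 = 43.90 dB.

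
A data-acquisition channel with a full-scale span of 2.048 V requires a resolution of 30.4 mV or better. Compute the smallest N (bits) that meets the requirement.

Number of steps required ≥ 2.048 V / 30.4 mV = 67.37.
Need 2^N ≥ 67.37; 2^6 = 64, 2^7 = 128.
Minimum N = 7.

7 bits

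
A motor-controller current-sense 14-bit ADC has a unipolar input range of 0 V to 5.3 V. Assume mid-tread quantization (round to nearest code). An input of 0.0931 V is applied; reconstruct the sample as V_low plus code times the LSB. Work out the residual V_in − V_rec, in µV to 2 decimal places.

LSB = 5.3/2^14 = 323.49 µV.
Scaled input = 287.8020 LSBs, so code = 288.
V_rec = 0 + 288·0.000323486 = 0.093164063 V.
Error = 0.0931 − 0.093164063 = -6.40625e-05 V = -64.06 µV.

-64.06 µV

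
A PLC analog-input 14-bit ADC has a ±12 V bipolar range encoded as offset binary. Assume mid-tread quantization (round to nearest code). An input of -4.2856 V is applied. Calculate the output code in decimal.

Full-scale span = 24 V; LSB = 24/2^14 = 1.465 mV.
(-4.2856 − (−12)) / 0.00146484 = 5266.364 LSBs.
round(5266.364) = 5266.

code 5266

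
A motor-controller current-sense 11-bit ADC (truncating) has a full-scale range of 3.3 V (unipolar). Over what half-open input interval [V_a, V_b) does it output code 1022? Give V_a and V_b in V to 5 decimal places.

[1.64678 V, 1.64839 V)

LSB = 3.3/2^11 = 1.611 mV.
V_a = V_low + 1022·LSB = 1.64678 V; V_b = V_low + 1023·LSB = 1.64839 V.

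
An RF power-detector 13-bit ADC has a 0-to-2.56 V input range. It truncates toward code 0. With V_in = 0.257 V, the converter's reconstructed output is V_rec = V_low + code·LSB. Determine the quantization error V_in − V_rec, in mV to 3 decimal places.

One LSB is 2.56 V / 8192 = 312.50 µV.
(0.257 − 0)/0.0003125 = 822.4000; ⌊·⌋ gives code 822.
Code 822 maps back to 0 + 822×0.0003125 V = 0.256875 V.
Error = 0.257 − 0.256875 = 0.000125 V = 0.125 mV.

0.125 mV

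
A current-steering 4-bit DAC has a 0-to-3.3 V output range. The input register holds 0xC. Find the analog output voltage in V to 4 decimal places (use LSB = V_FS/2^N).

LSB = 3.3 V / 2^4 = 206.250 mV.
Code 0xC = 12 decimal.
V_out = 0 + 12 × 0.20625 V = 2.475 V.

2.4750 V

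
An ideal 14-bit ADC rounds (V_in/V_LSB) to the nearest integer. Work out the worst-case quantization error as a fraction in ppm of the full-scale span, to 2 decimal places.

Rounding → worst-case error = ½ LSB = V_FS/2^15, so 1e+06/32768 = 30.5176 ppm of full scale.

30.52 ppm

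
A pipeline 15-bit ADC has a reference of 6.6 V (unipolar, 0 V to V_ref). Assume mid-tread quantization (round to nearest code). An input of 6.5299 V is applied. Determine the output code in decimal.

code 32420

With 32768 levels over 6.6 V, one step is 201.42 µV.
(V_in − V_low)/LSB = (6.5299 − 0) / 0.000201416 = 32419.964.
round(32419.964) = 32420.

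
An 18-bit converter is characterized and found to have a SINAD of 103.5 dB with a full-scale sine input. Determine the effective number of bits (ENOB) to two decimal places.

16.90 bits

ENOB = (SINAD − 1.76) / 6.02 = (103.5 − 1.76)/6.02 = 16.900.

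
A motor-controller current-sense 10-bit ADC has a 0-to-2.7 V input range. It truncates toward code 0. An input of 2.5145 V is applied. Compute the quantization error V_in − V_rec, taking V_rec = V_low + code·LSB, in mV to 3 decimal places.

Step size: 2.7 V ÷ 2^10 = 2.637 mV.
Scaled input = 953.6474 LSBs, so code = 953.
Code 953 maps back to 0 + 953×0.00263672 V = 2.512793 V.
V_in − V_rec = 0.00170703 V = 1.707 mV.

1.707 mV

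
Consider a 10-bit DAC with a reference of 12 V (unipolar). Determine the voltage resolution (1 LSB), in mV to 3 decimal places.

Full-scale span = 12 V.
LSB = 12 / 2^10 = 12 / 1024 = 0.0117188 V = 11.719 mV.

11.719 mV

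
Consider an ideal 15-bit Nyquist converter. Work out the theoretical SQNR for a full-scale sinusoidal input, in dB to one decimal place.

92.1 dB

SNR ≈ 6.02·N + 1.76 dB = 6.02·15 + 1.76 = 92.06 dB.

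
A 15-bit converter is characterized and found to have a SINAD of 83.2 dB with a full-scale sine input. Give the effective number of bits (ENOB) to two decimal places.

13.53 bits

ENOB = (SINAD − 1.76) / 6.02 = (83.2 − 1.76)/6.02 = 13.528.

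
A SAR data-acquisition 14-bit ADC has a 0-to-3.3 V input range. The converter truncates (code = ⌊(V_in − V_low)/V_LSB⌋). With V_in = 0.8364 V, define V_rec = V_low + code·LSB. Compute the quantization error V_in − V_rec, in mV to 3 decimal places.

LSB = 3.3/2^14 = 201.42 µV.
Scaled input = 4152.5993 LSBs, so code = 4152.
V_rec = 0 + 4152·0.000201416 = 0.8362793 V.
V_in − V_rec = 0.000120703 V = 0.121 mV.

0.121 mV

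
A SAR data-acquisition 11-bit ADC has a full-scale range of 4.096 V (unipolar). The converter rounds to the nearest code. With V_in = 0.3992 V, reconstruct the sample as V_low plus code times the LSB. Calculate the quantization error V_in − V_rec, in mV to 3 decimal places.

Step size: 4.096 V ÷ 2^11 = 2.000 mV.
(V_in − V_low)/LSB = (0.3992 − 0)/0.002 = 199.6000 → code 200 (round).
Code 200 maps back to 0 + 200×0.002 V = 0.4 V.
Error = 0.3992 − 0.4 = -0.0008 V = -0.800 mV.

-0.800 mV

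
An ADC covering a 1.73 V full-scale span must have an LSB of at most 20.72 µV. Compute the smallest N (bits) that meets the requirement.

Number of steps required ≥ 1.73 V / 20.72 µV = 83494.21.
Need 2^N ≥ 83494.21; 2^16 = 65536, 2^17 = 131072.
Minimum N = 17.

17 bits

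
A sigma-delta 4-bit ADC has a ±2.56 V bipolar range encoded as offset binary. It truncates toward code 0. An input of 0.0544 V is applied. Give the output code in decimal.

Full-scale span = 5.12 V; LSB = 5.12/2^4 = 320.000 mV.
(0.0544 − (−2.56)) / 0.32 = 8.170 LSBs.
⌊·⌋(8.170) = 8.

code 8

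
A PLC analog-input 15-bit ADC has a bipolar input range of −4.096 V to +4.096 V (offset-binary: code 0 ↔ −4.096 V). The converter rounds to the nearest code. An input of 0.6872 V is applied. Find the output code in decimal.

Full-scale span = 8.192 V; LSB = 8.192/2^15 = 250.00 µV.
Input sits at 19132.800 steps above V_low.
round(19132.800) = 19133.

code 19133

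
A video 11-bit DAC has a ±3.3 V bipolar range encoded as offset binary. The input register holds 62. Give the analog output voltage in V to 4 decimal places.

-3.1002 V

LSB = 6.6 V / 2^11 = 3.223 mV.
V_out = (−3.3) + 62 × 0.00322266 V = -3.1002 V.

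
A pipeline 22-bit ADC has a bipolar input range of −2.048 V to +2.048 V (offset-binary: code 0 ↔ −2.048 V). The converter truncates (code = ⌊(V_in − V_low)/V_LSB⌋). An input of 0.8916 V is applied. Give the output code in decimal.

code 3010150

Full-scale span = 4.096 V; LSB = 4.096/2^22 = 0.98 µV.
Input sits at 3010150.400 steps above V_low.
⌊·⌋(3010150.400) = 3010150.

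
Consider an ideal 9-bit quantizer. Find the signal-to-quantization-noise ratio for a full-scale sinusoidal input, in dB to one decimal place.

55.9 dB

SNR ≈ 6.02·N + 1.76 dB = 6.02·9 + 1.76 = 55.94 dB.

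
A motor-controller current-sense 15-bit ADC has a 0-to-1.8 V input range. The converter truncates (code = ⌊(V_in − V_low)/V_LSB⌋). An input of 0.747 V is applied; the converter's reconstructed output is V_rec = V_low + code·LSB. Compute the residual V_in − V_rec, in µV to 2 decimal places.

39.55 µV

One LSB is 1.8 V / 32768 = 54.93 µV.
(V_in − V_low)/LSB = (0.747 − 0)/5.49316e-05 = 13598.7200 → code 13598 (floor).
Code 13598 maps back to 0 + 13598×5.49316e-05 V = 0.74696045 V.
Error = 0.747 − 0.74696045 = 3.95508e-05 V = 39.55 µV.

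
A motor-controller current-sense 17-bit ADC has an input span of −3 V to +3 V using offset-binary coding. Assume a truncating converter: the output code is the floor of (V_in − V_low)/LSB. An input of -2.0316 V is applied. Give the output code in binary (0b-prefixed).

LSB = 6 V / 131072 = 45.78 µV.
(V_in − V_low)/LSB = (-2.0316 − (−3)) / 4.57764e-05 = 21155.021.
So the output code is 21155.
In binary (0b-prefixed): 0b101001010100011.

code 0b101001010100011 (decimal 21155)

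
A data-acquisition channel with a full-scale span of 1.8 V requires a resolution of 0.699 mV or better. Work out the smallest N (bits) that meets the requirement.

12 bits

Number of steps required ≥ 1.8 V / 0.699 mV = 2575.11.
Need 2^N ≥ 2575.11; 2^11 = 2048, 2^12 = 4096.
Minimum N = 12.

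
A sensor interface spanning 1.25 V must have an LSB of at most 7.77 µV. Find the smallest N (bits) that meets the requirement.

18 bits

Number of steps required ≥ 1.25 V / 7.77 µV = 160875.16.
Need 2^N ≥ 160875.16; 2^17 = 131072, 2^18 = 262144.
Minimum N = 18.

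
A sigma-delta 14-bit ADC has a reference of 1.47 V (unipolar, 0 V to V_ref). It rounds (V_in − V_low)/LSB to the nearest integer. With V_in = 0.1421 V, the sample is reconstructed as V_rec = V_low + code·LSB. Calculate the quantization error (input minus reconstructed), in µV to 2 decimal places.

-19.14 µV

Step size: 1.47 V ÷ 2^14 = 89.72 µV.
Scaled input = 1583.7867 LSBs, so code = 1584.
Reconstructed: 0.14211914 V.
V_in − V_rec = -1.91406e-05 V = -19.14 µV.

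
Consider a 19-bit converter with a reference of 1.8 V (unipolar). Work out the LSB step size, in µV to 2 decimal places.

3.43 µV

Full-scale span = 1.8 V.
LSB = 1.8 / 2^19 = 1.8 / 524288 = 3.43323e-06 V = 3.43 µV.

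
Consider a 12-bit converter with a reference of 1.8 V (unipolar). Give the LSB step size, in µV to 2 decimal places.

439.45 µV

Full-scale span = 1.8 V.
LSB = 1.8 / 2^12 = 1.8 / 4096 = 0.000439453 V = 439.45 µV.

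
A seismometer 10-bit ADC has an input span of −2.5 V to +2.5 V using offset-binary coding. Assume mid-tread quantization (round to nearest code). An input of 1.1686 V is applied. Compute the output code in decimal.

code 751

With 1024 levels over 5 V, one step is 4.883 mV.
(V_in − V_low)/LSB = (1.1686 − (−2.5)) / 0.00488281 = 751.329.
So the output code is 751.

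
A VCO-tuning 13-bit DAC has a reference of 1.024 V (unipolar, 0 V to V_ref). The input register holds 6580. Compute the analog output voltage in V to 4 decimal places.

0.8225 V

LSB = 1.024 V / 2^13 = 125.00 µV.
V_out = 0 + 6580 × 0.000125 V = 0.8225 V.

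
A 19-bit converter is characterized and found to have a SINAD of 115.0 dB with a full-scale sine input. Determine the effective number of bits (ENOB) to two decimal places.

ENOB = (SINAD − 1.76) / 6.02 = (115.0 − 1.76)/6.02 = 18.811.

18.81 bits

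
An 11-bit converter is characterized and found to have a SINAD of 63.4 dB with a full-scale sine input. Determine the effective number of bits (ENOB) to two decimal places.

10.24 bits

ENOB = (SINAD − 1.76) / 6.02 = (63.4 − 1.76)/6.02 = 10.239.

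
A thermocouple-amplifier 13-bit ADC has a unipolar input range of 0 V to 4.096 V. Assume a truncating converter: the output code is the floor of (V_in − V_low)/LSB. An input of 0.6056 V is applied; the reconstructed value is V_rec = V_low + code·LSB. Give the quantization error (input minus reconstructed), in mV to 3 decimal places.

Step size: 4.096 V ÷ 2^13 = 0.500 mV.
(0.6056 − 0)/0.0005 = 1211.2000; ⌊·⌋ gives code 1211.
Reconstructed: 0.6055 V.
Difference: 0.0001 V → 0.100 mV.

0.100 mV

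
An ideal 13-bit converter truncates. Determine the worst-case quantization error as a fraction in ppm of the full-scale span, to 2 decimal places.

122.07 ppm

Truncating → worst-case error = 1 LSB = V_FS/2^13, so 1e+06/8192 = 122.07 ppm of full scale.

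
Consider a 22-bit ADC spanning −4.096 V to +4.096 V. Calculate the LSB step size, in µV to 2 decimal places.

Full-scale span = 8.192 V.
LSB = 8.192 / 2^22 = 8.192 / 4194304 = 1.95313e-06 V = 1.95 µV.

1.95 µV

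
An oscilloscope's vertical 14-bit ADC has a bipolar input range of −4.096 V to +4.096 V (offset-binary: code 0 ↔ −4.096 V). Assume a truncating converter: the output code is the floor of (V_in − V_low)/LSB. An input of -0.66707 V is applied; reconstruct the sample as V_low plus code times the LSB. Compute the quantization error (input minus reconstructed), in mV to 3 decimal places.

0.430 mV

Step size: 8.192 V ÷ 2^14 = 0.500 mV.
(-0.66707 − (−4.096))/0.0005 = 6857.8600; ⌊·⌋ gives code 6857.
Code 6857 maps back to (−4.096) + 6857×0.0005 V = -0.6675 V.
Error = -0.66707 − (−0.6675) = 0.00043 V = 0.430 mV.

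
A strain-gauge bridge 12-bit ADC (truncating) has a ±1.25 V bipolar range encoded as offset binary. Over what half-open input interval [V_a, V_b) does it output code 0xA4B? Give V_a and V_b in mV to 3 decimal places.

[358.276 mV, 358.887 mV)

LSB = 2.5/2^12 = 0.610 mV.
Code 0xA4B = 2635 decimal.
V_a = V_low + 2635·LSB = 0.358276 V; V_b = V_low + 2636·LSB = 0.358887 V.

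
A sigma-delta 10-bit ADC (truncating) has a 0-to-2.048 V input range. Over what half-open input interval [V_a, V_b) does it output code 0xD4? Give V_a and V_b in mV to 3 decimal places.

LSB = 2.048/2^10 = 2.000 mV.
Code 0xD4 = 212 decimal.
V_a = V_low + 212·LSB = 0.424 V; V_b = V_low + 213·LSB = 0.426 V.

[424.000 mV, 426.000 mV)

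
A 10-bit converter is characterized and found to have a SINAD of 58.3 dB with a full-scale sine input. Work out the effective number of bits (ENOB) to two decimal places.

ENOB = (SINAD − 1.76) / 6.02 = (58.3 − 1.76)/6.02 = 9.392.

9.39 bits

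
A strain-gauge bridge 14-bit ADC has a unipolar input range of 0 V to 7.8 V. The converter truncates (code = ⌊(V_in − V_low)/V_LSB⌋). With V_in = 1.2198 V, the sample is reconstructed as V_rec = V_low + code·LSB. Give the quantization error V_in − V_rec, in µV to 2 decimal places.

97.85 µV

LSB = 7.8/2^14 = 476.07 µV.
Scaled input = 2562.2055 LSBs, so code = 2562.
Reconstructed: 1.2197021 V.
Difference: 9.78516e-05 V → 97.85 µV.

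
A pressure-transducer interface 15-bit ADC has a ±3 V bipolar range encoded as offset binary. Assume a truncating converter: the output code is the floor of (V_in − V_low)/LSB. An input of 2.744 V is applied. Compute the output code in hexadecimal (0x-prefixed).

code 0x7A89 (decimal 31369)

With 32768 levels over 6 V, one step is 183.11 µV.
(V_in − V_low)/LSB = (2.744 − (−3)) / 0.000183105 = 31369.899.
Floor → code 31369.
In hexadecimal (0x-prefixed): 0x7A89.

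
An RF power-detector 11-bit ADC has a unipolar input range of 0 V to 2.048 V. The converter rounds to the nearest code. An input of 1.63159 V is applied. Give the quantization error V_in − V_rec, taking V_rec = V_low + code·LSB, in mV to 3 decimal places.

-0.410 mV

One LSB is 2.048 V / 2048 = 1.000 mV.
Scaled input = 1631.5900 LSBs, so code = 1632.
V_rec = 0 + 1632·0.001 = 1.632 V.
V_in − V_rec = -0.00041 V = -0.410 mV.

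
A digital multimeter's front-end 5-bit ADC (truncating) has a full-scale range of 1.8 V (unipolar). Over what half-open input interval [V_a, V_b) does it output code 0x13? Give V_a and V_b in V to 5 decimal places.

[1.06875 V, 1.12500 V)

LSB = 1.8/2^5 = 56.250 mV.
Code 0x13 = 19 decimal.
V_a = V_low + 19·LSB = 1.06875 V; V_b = V_low + 20·LSB = 1.125 V.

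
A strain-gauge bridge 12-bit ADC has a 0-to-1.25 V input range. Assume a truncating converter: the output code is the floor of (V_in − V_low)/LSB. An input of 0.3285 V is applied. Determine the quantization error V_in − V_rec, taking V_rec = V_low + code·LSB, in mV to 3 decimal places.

0.131 mV

LSB = 1.25/2^12 = 305.18 µV.
(V_in − V_low)/LSB = (0.3285 − 0)/0.000305176 = 1076.4288 → code 1076 (floor).
Code 1076 maps back to 0 + 1076×0.000305176 V = 0.32836914 V.
Difference: 0.000130859 V → 0.131 mV.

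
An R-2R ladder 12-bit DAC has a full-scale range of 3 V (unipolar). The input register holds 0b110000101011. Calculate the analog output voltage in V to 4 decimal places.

2.2815 V

LSB = 3 V / 2^12 = 0.732 mV.
Code 0b110000101011 = 3115 decimal.
V_out = 0 + 3115 × 0.000732422 V = 2.28149 V.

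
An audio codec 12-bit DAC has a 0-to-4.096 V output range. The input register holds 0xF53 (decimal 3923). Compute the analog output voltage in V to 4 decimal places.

LSB = 4.096 V / 2^12 = 1.000 mV.
Code 0xF53 = 3923 decimal.
V_out = 0 + 3923 × 0.001 V = 3.923 V.

3.9230 V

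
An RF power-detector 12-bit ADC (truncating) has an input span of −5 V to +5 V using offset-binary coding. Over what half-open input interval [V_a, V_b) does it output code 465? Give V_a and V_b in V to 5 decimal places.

[-3.86475 V, -3.86230 V)

LSB = 10/2^12 = 2.441 mV.
V_a = V_low + 465·LSB = -3.86475 V; V_b = V_low + 466·LSB = -3.8623 V.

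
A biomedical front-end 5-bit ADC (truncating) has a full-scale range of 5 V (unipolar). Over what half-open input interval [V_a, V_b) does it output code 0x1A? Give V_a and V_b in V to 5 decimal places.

[4.06250 V, 4.21875 V)

LSB = 5/2^5 = 156.250 mV.
Code 0x1A = 26 decimal.
V_a = V_low + 26·LSB = 4.0625 V; V_b = V_low + 27·LSB = 4.21875 V.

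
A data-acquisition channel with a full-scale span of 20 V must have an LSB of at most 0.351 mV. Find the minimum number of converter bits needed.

16 bits

Number of steps required ≥ 20 V / 0.351 mV = 56980.06.
Need 2^N ≥ 56980.06; 2^15 = 32768, 2^16 = 65536.
Minimum N = 16.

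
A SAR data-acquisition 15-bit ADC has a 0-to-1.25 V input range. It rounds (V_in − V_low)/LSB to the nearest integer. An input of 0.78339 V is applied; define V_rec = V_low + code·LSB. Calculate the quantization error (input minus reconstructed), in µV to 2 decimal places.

Step size: 1.25 V ÷ 2^15 = 38.15 µV.
(0.78339 − 0)/3.8147e-05 = 20536.0988; round gives code 20536.
Code 20536 maps back to 0 + 20536×3.8147e-05 V = 0.78338623 V.
Error = 0.78339 − 0.78338623 = 3.76953e-06 V = 3.77 µV.

3.77 µV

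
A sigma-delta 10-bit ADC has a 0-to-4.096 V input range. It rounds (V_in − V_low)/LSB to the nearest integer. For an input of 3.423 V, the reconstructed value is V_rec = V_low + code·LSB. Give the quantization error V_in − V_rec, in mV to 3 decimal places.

-1.000 mV

Step size: 4.096 V ÷ 2^10 = 4.000 mV.
(V_in − V_low)/LSB = (3.423 − 0)/0.004 = 855.7500 → code 856 (round).
Reconstructed: 3.424 V.
Difference: -0.001 V → -1.000 mV.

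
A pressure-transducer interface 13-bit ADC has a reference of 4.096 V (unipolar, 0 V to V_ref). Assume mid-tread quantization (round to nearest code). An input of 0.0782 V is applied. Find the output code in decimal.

LSB = 4.096 V / 8192 = 0.500 mV.
Input sits at 156.400 steps above V_low.
So the output code is 156.

code 156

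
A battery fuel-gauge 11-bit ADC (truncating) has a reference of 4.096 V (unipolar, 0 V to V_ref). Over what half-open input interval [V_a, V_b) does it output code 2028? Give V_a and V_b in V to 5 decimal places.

[4.05600 V, 4.05800 V)

LSB = 4.096/2^11 = 2.000 mV.
V_a = V_low + 2028·LSB = 4.056 V; V_b = V_low + 2029·LSB = 4.058 V.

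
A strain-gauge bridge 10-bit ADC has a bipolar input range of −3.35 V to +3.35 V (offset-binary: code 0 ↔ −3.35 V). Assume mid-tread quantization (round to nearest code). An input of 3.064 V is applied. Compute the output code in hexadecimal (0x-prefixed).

LSB = 6.7 V / 1024 = 6.543 mV.
(3.064 − (−3.35)) / 0.00654297 = 980.289 LSBs.
round(980.289) = 980.
In hexadecimal (0x-prefixed): 0x3D4.

code 0x3D4 (decimal 980)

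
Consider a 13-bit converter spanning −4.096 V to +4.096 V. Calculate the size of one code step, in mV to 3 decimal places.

1.000 mV

Full-scale span = 8.192 V.
LSB = 8.192 / 2^13 = 8.192 / 8192 = 0.001 V = 1.000 mV.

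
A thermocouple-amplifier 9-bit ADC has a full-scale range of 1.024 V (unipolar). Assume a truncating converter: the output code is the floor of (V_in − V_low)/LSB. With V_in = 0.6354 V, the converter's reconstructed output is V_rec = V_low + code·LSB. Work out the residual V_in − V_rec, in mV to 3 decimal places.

LSB = 1.024/2^9 = 2.000 mV.
Scaled input = 317.7000 LSBs, so code = 317.
V_rec = 0 + 317·0.002 = 0.634 V.
Difference: 0.0014 V → 1.400 mV.

1.400 mV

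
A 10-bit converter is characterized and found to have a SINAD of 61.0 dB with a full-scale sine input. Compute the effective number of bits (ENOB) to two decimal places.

ENOB = (SINAD − 1.76) / 6.02 = (61.0 − 1.76)/6.02 = 9.841.

9.84 bits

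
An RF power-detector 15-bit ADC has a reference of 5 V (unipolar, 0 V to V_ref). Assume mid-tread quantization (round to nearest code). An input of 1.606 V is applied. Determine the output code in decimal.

code 10525

LSB = 5 V / 32768 = 152.59 µV.
(1.606 − 0) / 0.000152588 = 10525.082 LSBs.
Round → code 10525.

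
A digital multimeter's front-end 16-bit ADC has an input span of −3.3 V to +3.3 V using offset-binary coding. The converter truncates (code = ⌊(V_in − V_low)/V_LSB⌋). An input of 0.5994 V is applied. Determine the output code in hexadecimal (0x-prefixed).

LSB = 6.6 V / 65536 = 100.71 µV.
Input sits at 38719.860 steps above V_low.
So the output code is 38719.
In hexadecimal (0x-prefixed): 0x973F.

code 0x973F (decimal 38719)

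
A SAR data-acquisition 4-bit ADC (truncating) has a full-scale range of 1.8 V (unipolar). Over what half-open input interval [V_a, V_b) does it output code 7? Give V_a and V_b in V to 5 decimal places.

[0.78750 V, 0.90000 V)

LSB = 1.8/2^4 = 112.500 mV.
V_a = V_low + 7·LSB = 0.7875 V; V_b = V_low + 8·LSB = 0.9 V.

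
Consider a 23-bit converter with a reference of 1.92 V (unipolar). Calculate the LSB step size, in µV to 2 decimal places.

0.23 µV

Full-scale span = 1.92 V.
LSB = 1.92 / 2^23 = 1.92 / 8388608 = 2.28882e-07 V = 0.23 µV.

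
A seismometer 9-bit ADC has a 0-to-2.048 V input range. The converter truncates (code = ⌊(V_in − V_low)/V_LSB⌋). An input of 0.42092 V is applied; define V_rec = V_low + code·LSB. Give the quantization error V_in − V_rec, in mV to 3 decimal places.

LSB = 2.048/2^9 = 4.000 mV.
(V_in − V_low)/LSB = (0.42092 − 0)/0.004 = 105.2300 → code 105 (floor).
V_rec = 0 + 105·0.004 = 0.42 V.
V_in − V_rec = 0.00092 V = 0.920 mV.

0.920 mV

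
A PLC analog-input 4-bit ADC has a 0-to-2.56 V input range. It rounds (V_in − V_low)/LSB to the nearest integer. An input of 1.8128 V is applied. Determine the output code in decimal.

Full-scale span = 2.56 V; LSB = 2.56/2^4 = 160.000 mV.
Input sits at 11.330 steps above V_low.
round(11.330) = 11.

code 11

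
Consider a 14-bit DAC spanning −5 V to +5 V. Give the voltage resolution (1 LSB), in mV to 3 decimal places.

Full-scale span = 10 V.
LSB = 10 / 2^14 = 10 / 16384 = 0.000610352 V = 0.610 mV.

0.610 mV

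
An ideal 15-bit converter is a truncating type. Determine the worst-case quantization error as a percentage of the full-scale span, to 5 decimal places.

0.00305 %

Truncating → worst-case error = 1 LSB = V_FS/2^15, so 100/32768 = 0.00305176 % of full scale.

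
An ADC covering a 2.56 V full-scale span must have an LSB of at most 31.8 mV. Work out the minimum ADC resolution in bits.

7 bits

Number of steps required ≥ 2.56 V / 31.8 mV = 80.50.
Need 2^N ≥ 80.50; 2^6 = 64, 2^7 = 128.
Minimum N = 7.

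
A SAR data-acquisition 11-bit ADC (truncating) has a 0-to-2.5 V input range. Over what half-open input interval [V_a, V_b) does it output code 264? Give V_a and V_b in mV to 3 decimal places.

LSB = 2.5/2^11 = 1.221 mV.
V_a = V_low + 264·LSB = 0.322266 V; V_b = V_low + 265·LSB = 0.323486 V.

[322.266 mV, 323.486 mV)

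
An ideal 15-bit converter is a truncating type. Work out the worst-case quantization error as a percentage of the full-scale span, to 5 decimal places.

Truncating → worst-case error = 1 LSB = V_FS/2^15, so 100/32768 = 0.00305176 % of full scale.

0.00305 %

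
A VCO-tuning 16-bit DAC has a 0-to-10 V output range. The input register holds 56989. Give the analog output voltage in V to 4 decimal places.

8.6958 V

LSB = 10 V / 2^16 = 152.59 µV.
V_out = 0 + 56989 × 0.000152588 V = 8.69583 V.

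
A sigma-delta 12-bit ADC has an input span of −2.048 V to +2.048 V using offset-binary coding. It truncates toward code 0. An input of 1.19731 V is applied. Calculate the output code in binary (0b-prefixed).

With 4096 levels over 4.096 V, one step is 1.000 mV.
(1.19731 − (−2.048)) / 0.001 = 3245.310 LSBs.
⌊·⌋(3245.310) = 3245.
In binary (0b-prefixed): 0b110010101101.

code 0b110010101101 (decimal 3245)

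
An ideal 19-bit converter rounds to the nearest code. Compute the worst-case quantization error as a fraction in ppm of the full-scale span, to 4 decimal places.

Rounding → worst-case error = ½ LSB = V_FS/2^20, so 1e+06/1048576 = 0.953674 ppm of full scale.

0.9537 ppm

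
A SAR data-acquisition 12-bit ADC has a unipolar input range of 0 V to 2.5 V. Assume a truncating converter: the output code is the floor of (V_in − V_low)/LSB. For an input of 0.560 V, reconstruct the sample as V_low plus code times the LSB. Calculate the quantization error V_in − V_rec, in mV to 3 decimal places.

One LSB is 2.5 V / 4096 = 0.610 mV.
(V_in − V_low)/LSB = (0.560 − 0)/0.000610352 = 917.5040 → code 917 (floor).
Reconstructed: 0.55969238 V.
Difference: 0.000307617 V → 0.308 mV.

0.308 mV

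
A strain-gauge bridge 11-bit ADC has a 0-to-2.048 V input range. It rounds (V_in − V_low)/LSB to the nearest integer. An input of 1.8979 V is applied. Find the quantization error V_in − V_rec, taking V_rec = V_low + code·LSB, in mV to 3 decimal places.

-0.100 mV

Step size: 2.048 V ÷ 2^11 = 1.000 mV.
(V_in − V_low)/LSB = (1.8979 − 0)/0.001 = 1897.9000 → code 1898 (round).
V_rec = 0 + 1898·0.001 = 1.898 V.
V_in − V_rec = -0.0001 V = -0.100 mV.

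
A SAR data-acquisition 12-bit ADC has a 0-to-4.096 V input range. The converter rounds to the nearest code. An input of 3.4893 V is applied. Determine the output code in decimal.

LSB = 4.096 V / 4096 = 1.000 mV.
Input sits at 3489.300 steps above V_low.
So the output code is 3489.

code 3489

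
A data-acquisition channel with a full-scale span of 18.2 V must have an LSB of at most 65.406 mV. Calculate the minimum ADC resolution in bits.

Number of steps required ≥ 18.2 V / 65.406 mV = 278.26.
Need 2^N ≥ 278.26; 2^8 = 256, 2^9 = 512.
Minimum N = 9.

9 bits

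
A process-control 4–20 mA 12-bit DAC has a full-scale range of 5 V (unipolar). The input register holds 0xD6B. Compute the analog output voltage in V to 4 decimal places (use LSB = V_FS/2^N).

LSB = 5 V / 2^12 = 1.221 mV.
Code 0xD6B = 3435 decimal.
V_out = 0 + 3435 × 0.0012207 V = 4.19312 V.

4.1931 V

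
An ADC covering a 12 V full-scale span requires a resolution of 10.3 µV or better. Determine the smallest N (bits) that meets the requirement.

Number of steps required ≥ 12 V / 10.3 µV = 1165048.54.
Need 2^N ≥ 1165048.54; 2^20 = 1048576, 2^21 = 2097152.
Minimum N = 21.

21 bits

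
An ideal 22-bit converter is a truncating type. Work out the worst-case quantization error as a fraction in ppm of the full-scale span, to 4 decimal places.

0.2384 ppm

Truncating → worst-case error = 1 LSB = V_FS/2^22, so 1e+06/4194304 = 0.238419 ppm of full scale.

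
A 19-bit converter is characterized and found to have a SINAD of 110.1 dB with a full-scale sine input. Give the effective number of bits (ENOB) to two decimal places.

ENOB = (SINAD − 1.76) / 6.02 = (110.1 − 1.76)/6.02 = 17.997.

18.00 bits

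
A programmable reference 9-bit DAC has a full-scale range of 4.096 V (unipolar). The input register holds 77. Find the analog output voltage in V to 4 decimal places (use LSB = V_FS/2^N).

0.6160 V

LSB = 4.096 V / 2^9 = 8.000 mV.
V_out = 0 + 77 × 0.008 V = 0.616 V.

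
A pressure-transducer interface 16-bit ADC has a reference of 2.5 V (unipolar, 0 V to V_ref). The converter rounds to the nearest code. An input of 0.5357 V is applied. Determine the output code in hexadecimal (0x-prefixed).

Full-scale span = 2.5 V; LSB = 2.5/2^16 = 38.15 µV.
Input sits at 14043.054 steps above V_low.
So the output code is 14043.
In hexadecimal (0x-prefixed): 0x36DB.

code 0x36DB (decimal 14043)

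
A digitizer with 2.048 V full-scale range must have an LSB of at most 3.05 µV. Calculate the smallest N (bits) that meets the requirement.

20 bits

Number of steps required ≥ 2.048 V / 3.05 µV = 671475.41.
Need 2^N ≥ 671475.41; 2^19 = 524288, 2^20 = 1048576.
Minimum N = 20.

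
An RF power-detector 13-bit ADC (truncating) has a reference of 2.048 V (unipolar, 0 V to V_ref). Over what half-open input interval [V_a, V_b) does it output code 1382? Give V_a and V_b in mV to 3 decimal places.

[345.500 mV, 345.750 mV)

LSB = 2.048/2^13 = 250.00 µV.
V_a = V_low + 1382·LSB = 0.3455 V; V_b = V_low + 1383·LSB = 0.34575 V.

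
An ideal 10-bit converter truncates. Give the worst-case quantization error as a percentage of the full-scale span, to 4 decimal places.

Truncating → worst-case error = 1 LSB = V_FS/2^10, so 100/1024 = 0.0976562 % of full scale.

0.0977 %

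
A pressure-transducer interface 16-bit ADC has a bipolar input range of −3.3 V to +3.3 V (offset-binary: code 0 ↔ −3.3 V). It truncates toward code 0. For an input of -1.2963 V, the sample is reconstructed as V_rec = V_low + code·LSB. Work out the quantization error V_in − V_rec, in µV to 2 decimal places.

13.48 µV

Step size: 6.6 V ÷ 2^16 = 100.71 µV.
(-1.2963 − (−3.3))/0.000100708 = 19896.1338; ⌊·⌋ gives code 19896.
V_rec = (−3.3) + 19896·0.000100708 = -1.2963135 V.
Error = -1.2963 − (−1.2963135) = 1.34766e-05 V = 13.48 µV.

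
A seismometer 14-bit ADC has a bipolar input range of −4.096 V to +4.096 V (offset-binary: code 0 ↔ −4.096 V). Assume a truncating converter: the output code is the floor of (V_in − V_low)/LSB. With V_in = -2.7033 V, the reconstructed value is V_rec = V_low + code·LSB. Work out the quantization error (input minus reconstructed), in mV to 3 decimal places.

Step size: 8.192 V ÷ 2^14 = 0.500 mV.
(V_in − V_low)/LSB = (-2.7033 − (−4.096))/0.0005 = 2785.4000 → code 2785 (floor).
V_rec = (−4.096) + 2785·0.0005 = -2.7035 V.
V_in − V_rec = 0.0002 V = 0.200 mV.

0.200 mV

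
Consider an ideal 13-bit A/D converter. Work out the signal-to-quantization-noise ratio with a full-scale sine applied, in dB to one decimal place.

80.0 dB

SNR ≈ 6.02·N + 1.76 dB = 6.02·13 + 1.76 = 80.02 dB.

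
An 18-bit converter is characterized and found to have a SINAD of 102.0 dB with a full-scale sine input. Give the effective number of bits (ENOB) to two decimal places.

16.65 bits

ENOB = (SINAD − 1.76) / 6.02 = (102.0 − 1.76)/6.02 = 16.651.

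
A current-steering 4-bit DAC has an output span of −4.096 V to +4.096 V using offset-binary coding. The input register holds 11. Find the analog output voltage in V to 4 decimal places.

1.5360 V

LSB = 8.192 V / 2^4 = 0.5120 V.
V_out = (−4.096) + 11 × 0.512 V = 1.536 V.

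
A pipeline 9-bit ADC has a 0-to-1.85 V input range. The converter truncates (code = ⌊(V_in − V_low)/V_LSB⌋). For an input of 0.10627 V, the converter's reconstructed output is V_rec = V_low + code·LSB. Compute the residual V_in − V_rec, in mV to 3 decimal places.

One LSB is 1.85 V / 512 = 3.613 mV.
(0.10627 − 0)/0.00361328 = 29.4109; ⌊·⌋ gives code 29.
Reconstructed: 0.10478516 V.
Error = 0.10627 − 0.10478516 = 0.00148484 V = 1.485 mV.

1.485 mV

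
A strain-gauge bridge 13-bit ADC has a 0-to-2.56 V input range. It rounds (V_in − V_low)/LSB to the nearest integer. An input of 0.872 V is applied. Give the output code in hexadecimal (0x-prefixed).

Full-scale span = 2.56 V; LSB = 2.56/2^13 = 312.50 µV.
Input sits at 2790.400 steps above V_low.
Round → code 2790.
In hexadecimal (0x-prefixed): 0xAE6.

code 0xAE6 (decimal 2790)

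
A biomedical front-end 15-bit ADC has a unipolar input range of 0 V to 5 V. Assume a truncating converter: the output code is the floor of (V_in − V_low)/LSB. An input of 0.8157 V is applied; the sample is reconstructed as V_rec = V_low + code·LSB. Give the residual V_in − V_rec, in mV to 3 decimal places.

0.118 mV

LSB = 5/2^15 = 152.59 µV.
(V_in − V_low)/LSB = (0.8157 − 0)/0.000152588 = 5345.7715 → code 5345 (floor).
Reconstructed: 0.81558228 V.
Difference: 0.000117725 V → 0.118 mV.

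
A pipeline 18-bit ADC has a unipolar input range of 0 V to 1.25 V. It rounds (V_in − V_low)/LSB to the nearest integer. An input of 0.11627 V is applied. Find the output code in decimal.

code 24384

With 262144 levels over 1.25 V, one step is 4.77 µV.
Input sits at 24383.586 steps above V_low.
Round → code 24384.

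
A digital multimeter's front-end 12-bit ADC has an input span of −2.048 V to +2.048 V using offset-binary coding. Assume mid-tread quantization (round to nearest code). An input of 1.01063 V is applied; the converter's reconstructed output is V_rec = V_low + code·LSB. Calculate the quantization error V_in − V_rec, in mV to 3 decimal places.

-0.370 mV

LSB = 4.096/2^12 = 1.000 mV.
(1.01063 − (−2.048))/0.001 = 3058.6300; round gives code 3059.
Reconstructed: 1.011 V.
V_in − V_rec = -0.00037 V = -0.370 mV.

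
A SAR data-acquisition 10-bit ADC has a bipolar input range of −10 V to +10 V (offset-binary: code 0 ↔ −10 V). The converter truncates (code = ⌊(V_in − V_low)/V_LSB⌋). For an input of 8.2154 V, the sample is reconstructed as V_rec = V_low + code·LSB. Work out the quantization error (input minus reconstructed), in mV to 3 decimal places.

One LSB is 20 V / 1024 = 19.531 mV.
(8.2154 − (−10))/0.0195312 = 932.6285; ⌊·⌋ gives code 932.
Reconstructed: 8.203125 V.
V_in − V_rec = 0.012275 V = 12.275 mV.

12.275 mV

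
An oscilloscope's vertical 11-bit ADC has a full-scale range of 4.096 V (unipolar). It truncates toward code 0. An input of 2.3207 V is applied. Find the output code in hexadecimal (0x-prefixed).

code 0x488 (decimal 1160)

With 2048 levels over 4.096 V, one step is 2.000 mV.
(2.3207 − 0) / 0.002 = 1160.350 LSBs.
⌊·⌋(1160.350) = 1160.
In hexadecimal (0x-prefixed): 0x488.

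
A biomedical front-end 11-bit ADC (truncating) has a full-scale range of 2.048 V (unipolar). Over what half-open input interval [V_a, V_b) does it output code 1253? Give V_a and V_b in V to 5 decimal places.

LSB = 2.048/2^11 = 1.000 mV.
V_a = V_low + 1253·LSB = 1.253 V; V_b = V_low + 1254·LSB = 1.254 V.

[1.25300 V, 1.25400 V)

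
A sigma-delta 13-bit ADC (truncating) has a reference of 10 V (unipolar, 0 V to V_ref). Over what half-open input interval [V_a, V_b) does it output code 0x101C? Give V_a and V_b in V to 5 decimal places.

[5.03418 V, 5.03540 V)

LSB = 10/2^13 = 1.221 mV.
Code 0x101C = 4124 decimal.
V_a = V_low + 4124·LSB = 5.03418 V; V_b = V_low + 4125·LSB = 5.0354 V.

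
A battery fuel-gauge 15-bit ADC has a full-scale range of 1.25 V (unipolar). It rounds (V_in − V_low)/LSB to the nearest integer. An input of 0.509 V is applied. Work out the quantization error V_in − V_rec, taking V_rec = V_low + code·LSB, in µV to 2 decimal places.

4.94 µV

Step size: 1.25 V ÷ 2^15 = 38.15 µV.
Scaled input = 13343.1296 LSBs, so code = 13343.
Code 13343 maps back to 0 + 13343×3.8147e-05 V = 0.50899506 V.
Error = 0.509 − 0.50899506 = 4.94385e-06 V = 4.94 µV.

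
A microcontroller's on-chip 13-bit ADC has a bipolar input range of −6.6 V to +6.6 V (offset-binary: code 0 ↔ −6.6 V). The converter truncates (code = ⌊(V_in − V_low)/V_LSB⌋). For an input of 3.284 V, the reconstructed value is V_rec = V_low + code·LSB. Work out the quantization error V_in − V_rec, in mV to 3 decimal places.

LSB = 13.2/2^13 = 1.611 mV.
(V_in − V_low)/LSB = (3.284 − (−6.6))/0.00161133 = 6134.0703 → code 6134 (floor).
Code 6134 maps back to (−6.6) + 6134×0.00161133 V = 3.2838867 V.
Difference: 0.000113281 V → 0.113 mV.

0.113 mV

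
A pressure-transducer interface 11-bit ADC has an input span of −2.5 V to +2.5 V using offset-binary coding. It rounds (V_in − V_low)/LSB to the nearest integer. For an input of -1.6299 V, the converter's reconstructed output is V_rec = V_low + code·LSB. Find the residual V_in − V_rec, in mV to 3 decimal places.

0.959 mV

One LSB is 5 V / 2048 = 2.441 mV.
(-1.6299 − (−2.5))/0.00244141 = 356.3930; round gives code 356.
Reconstructed: -1.6308594 V.
Difference: 0.000959375 V → 0.959 mV.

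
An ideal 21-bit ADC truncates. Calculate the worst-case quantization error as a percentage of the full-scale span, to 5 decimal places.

Truncating → worst-case error = 1 LSB = V_FS/2^21, so 100/2097152 = 4.76837e-05 % of full scale.

0.00005 %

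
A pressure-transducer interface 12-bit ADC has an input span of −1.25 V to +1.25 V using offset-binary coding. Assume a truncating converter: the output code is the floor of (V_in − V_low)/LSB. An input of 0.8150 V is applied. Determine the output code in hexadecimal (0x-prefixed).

Full-scale span = 2.5 V; LSB = 2.5/2^12 = 0.610 mV.
(0.8150 − (−1.25)) / 0.000610352 = 3383.296 LSBs.
Floor → code 3383.
In hexadecimal (0x-prefixed): 0xD37.

code 0xD37 (decimal 3383)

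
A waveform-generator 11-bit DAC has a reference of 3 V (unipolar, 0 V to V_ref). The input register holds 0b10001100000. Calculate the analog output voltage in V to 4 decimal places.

1.6406 V

LSB = 3 V / 2^11 = 1.465 mV.
Code 0b10001100000 = 1120 decimal.
V_out = 0 + 1120 × 0.00146484 V = 1.64062 V.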